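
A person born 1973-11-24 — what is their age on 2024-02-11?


Birth: 1973-11-24
Reference: 2024-02-11
Year difference: 2024 - 1973 = 51
Birthday not yet reached in 2024, subtract 1

50 years old


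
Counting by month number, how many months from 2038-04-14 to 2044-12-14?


From April 2038 to December 2044
6 years * 12 = 72 months, plus 8 months = 80

80 months


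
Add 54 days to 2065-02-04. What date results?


Start: 2065-02-04, add 54 days
February 2065 has 28 days: 28 - 4 = 24 days to February 28 -> 30 left
March 2065: 30 <= 31 -> lands on March 30

Result: 2065-03-30


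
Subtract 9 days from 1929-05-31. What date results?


Start: 1929-05-31, subtract 9 days
31 - 9 = 22 stays within May 1929

Result: 1929-05-22


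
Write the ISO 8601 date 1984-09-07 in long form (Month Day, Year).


ISO 1984-09-07 parses as year=1984, month=09, day=07
Month 9 -> September

September 7, 1984


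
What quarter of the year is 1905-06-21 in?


Month: June (month 6)
Q1: Jan-Mar, Q2: Apr-Jun, Q3: Jul-Sep, Q4: Oct-Dec

Q2


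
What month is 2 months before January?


January is month 1
1 - 2 = -1; wrap: -1 + 12 = 11

November


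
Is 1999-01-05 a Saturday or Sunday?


Anchor: Jan 1, 1999. With p = 1999 - 1 = 1998: (p + p//4 - p//100 + p//400) mod 7 = (1998 + 499 - 19 + 4) mod 7 = 2482 mod 7 = 4 -> Friday (Mon=0 ... Sun=6)
Day of year: 5; offset = 4
Weekday index = (4 + 4) mod 7 = 1 -> Tuesday
Weekend days: Saturday, Sunday

No


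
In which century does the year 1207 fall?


Century = (year - 1) // 100 + 1
= (1207 - 1) // 100 + 1
= 1206 // 100 + 1
= 12 + 1

13th century


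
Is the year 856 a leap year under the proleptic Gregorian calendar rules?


Gregorian leap year rule: divisible by 4, but not by 100, unless also by 400.
856 is divisible by 4 but not 100 -> leap year

Yes


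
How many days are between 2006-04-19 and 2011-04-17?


From 2006-04-19 to 2011-04-17
2006-04-19: days before April = 31 + 28 + 31 = 90 (2006 is not a leap year); day of year = 90 + 19 = 109
2011-04-17: days before April = 31 + 28 + 31 = 90 (2011 is not a leap year); day of year = 90 + 17 = 107
Rest of 2006: 365 - 109 = 256
Full years 2007 (365), 2008 (366), 2009 (365), 2010 (365): 1461
Total = 256 + 1461 + 107 = 1824

1824 days


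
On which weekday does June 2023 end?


June 2023 has 30 days
Anchor: Jan 1, 2023. With p = 2023 - 1 = 2022: (p + p//4 - p//100 + p//400) mod 7 = (2022 + 505 - 20 + 5) mod 7 = 2512 mod 7 = 6 -> Sunday (Mon=0 ... Sun=6)
Days before June (Jan-May): 151; June 1 index = (6 + 151) mod 7 = 3 -> Thursday
Last day offset: 30 - 1 = 29 days
Weekday index = (3 + 29) mod 7 = 4

Friday, June 30


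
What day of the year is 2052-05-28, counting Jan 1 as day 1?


Date: May 28, 2052
Days in months 1 through 4: 121
Plus 28 days in May

Day of year: 149


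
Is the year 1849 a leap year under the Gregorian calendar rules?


Gregorian leap year rule: divisible by 4, but not by 100, unless also by 400.
1849 is not divisible by 4 -> not a leap year

No


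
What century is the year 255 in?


Century = (year - 1) // 100 + 1
= (255 - 1) // 100 + 1
= 254 // 100 + 1
= 2 + 1

3rd century


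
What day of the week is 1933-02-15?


Date: February 15, 1933
Anchor: Jan 1, 1933. With p = 1933 - 1 = 1932: (p + p//4 - p//100 + p//400) mod 7 = (1932 + 483 - 19 + 4) mod 7 = 2400 mod 7 = 6 -> Sunday (Mon=0 ... Sun=6)
Days before February (Jan): 31; offset = 31 + 15 - 1 = 45
Weekday index = (6 + 45) mod 7 = 2

Day of the week: Wednesday


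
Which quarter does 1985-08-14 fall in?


Month: August (month 8)
Q1: Jan-Mar, Q2: Apr-Jun, Q3: Jul-Sep, Q4: Oct-Dec

Q3


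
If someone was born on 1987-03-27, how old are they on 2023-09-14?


Birth: 1987-03-27
Reference: 2023-09-14
Year difference: 2023 - 1987 = 36

36 years old


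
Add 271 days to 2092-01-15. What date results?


Start: 2092-01-15, add 271 days
January 2092 has 31 days: 31 - 15 = 16 days to January 31 -> 255 left
February 2092 has 29 days -> 226 left
March 2092 has 31 days -> 195 left
April 2092 has 30 days -> 165 left
May 2092 has 31 days -> 134 left
June 2092 has 30 days -> 104 left
July 2092 has 31 days -> 73 left
August 2092 has 31 days -> 42 left
September 2092 has 30 days -> 12 left
October 2092: 12 <= 31 -> lands on October 12

Result: 2092-10-12


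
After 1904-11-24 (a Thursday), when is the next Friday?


Current: Thursday
Target: Friday
Days ahead: 1

Next Friday: 1904-11-25


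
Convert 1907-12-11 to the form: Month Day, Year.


ISO 1907-12-11 parses as year=1907, month=12, day=11
Month 12 -> December

December 11, 1907


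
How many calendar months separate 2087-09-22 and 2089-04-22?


From September 2087 to April 2089
2 years * 12 = 24 months, minus 5 months = 19

19 months


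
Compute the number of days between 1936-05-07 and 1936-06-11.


From 1936-05-07 to 1936-06-11
1936-05-07: days before May = 31 + 29 + 31 + 30 = 121 (1936 is a leap year); day of year = 121 + 7 = 128
1936-06-11: days before June = 31 + 29 + 31 + 30 + 31 = 152 (1936 is a leap year); day of year = 152 + 11 = 163
Same year: 163 - 128 = 35

35 days


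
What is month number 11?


Month 11 of 12

November


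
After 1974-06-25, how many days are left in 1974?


Day of year: 176 of 365
Remaining = 365 - 176

189 days


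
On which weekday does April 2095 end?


April 2095 has 30 days
Anchor: Jan 1, 2095. With p = 2095 - 1 = 2094: (p + p//4 - p//100 + p//400) mod 7 = (2094 + 523 - 20 + 5) mod 7 = 2602 mod 7 = 5 -> Saturday (Mon=0 ... Sun=6)
Days before April (Jan-Mar): 90; April 1 index = (5 + 90) mod 7 = 4 -> Friday
Last day offset: 30 - 1 = 29 days
Weekday index = (4 + 29) mod 7 = 5

Saturday, April 30


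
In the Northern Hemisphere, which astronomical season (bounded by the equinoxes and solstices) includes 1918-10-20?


Date: October 20
Astronomical Autumn (approx.; exact equinox/solstice day varies by year): September 22 to December 20
October 20 falls within the Autumn window

Autumn


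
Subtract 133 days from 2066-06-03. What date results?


Start: 2066-06-03, subtract 133 days
Back 3 days from June 3 reaches May 31, 2066 -> 130 left
May 2066 has 31 days -> back to April 30, 2066 -> 99 left
April 2066 has 30 days -> back to March 31, 2066 -> 69 left
March 2066 has 31 days -> back to February 28, 2066 -> 38 left
February 2066 has 28 days -> back to January 31, 2066 -> 10 left
January 2066: 31 - 10 = 21 -> lands on January 21

Result: 2066-01-21


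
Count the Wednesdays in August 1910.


August 1910 has 31 days
Anchor: Jan 1, 1910. With p = 1910 - 1 = 1909: (p + p//4 - p//100 + p//400) mod 7 = (1909 + 477 - 19 + 4) mod 7 = 2371 mod 7 = 5 -> Saturday (Mon=0 ... Sun=6)
Days before August (Jan-Jul): 212; August 1 index = (5 + 212) mod 7 = 0 -> Monday
First Wednesday is August 3
Wednesdays: 3, 10, 17, 24, 31

5 Wednesdays


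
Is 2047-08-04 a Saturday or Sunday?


Anchor: Jan 1, 2047. With p = 2047 - 1 = 2046: (p + p//4 - p//100 + p//400) mod 7 = (2046 + 511 - 20 + 5) mod 7 = 2542 mod 7 = 1 -> Tuesday (Mon=0 ... Sun=6)
Day of year: 216; offset = 215
Weekday index = (1 + 215) mod 7 = 6 -> Sunday
Weekend days: Saturday, Sunday

Yes


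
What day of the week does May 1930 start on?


Target: May 1, 1930
Anchor: Jan 1, 1930. With p = 1930 - 1 = 1929: (p + p//4 - p//100 + p//400) mod 7 = (1929 + 482 - 19 + 4) mod 7 = 2396 mod 7 = 2 -> Wednesday (Mon=0 ... Sun=6)
Days before May (Jan-Apr): 120 days
Weekday index = (2 + 120) mod 7 = 3

Thursday


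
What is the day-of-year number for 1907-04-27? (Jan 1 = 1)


Date: April 27, 1907
Days in months 1 through 3: 90
Plus 27 days in April

Day of year: 117


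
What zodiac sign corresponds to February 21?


Date: February 21
Conventional tropical zodiac dates: Pisces from February 19 onward; Aries starts March 21
February 21 falls within the Pisces range

Pisces


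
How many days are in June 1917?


June 1917

30 days


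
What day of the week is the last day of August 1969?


August 1969 has 31 days
Anchor: Jan 1, 1969. With p = 1969 - 1 = 1968: (p + p//4 - p//100 + p//400) mod 7 = (1968 + 492 - 19 + 4) mod 7 = 2445 mod 7 = 2 -> Wednesday (Mon=0 ... Sun=6)
Days before August (Jan-Jul): 212; August 1 index = (2 + 212) mod 7 = 4 -> Friday
Last day offset: 31 - 1 = 30 days
Weekday index = (4 + 30) mod 7 = 6

Sunday, August 31


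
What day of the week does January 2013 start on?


Target: January 1, 2013
Anchor: Jan 1, 2013. With p = 2013 - 1 = 2012: (p + p//4 - p//100 + p//400) mod 7 = (2012 + 503 - 20 + 5) mod 7 = 2500 mod 7 = 1 -> Tuesday (Mon=0 ... Sun=6)
Offset from anchor: 0 days
Weekday index = (1 + 0) mod 7 = 1

Tuesday


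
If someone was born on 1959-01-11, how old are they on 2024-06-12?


Birth: 1959-01-11
Reference: 2024-06-12
Year difference: 2024 - 1959 = 65

65 years old


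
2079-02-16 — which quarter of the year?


Month: February (month 2)
Q1: Jan-Mar, Q2: Apr-Jun, Q3: Jul-Sep, Q4: Oct-Dec

Q1


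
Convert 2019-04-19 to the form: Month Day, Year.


ISO 2019-04-19 parses as year=2019, month=04, day=19
Month 4 -> April

April 19, 2019


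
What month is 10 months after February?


February is month 2
2 + 10 = 12

December


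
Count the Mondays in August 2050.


August 2050 has 31 days
Anchor: Jan 1, 2050. With p = 2050 - 1 = 2049: (p + p//4 - p//100 + p//400) mod 7 = (2049 + 512 - 20 + 5) mod 7 = 2546 mod 7 = 5 -> Saturday (Mon=0 ... Sun=6)
Days before August (Jan-Jul): 212; August 1 index = (5 + 212) mod 7 = 0 -> Monday
First Monday is August 1
Mondays: 1, 8, 15, 22, 29

5 Mondays


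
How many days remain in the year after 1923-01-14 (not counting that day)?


Day of year: 14 of 365
Remaining = 365 - 14

351 days


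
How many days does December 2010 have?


December 2010

31 days


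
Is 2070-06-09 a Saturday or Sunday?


Anchor: Jan 1, 2070. With p = 2070 - 1 = 2069: (p + p//4 - p//100 + p//400) mod 7 = (2069 + 517 - 20 + 5) mod 7 = 2571 mod 7 = 2 -> Wednesday (Mon=0 ... Sun=6)
Day of year: 160; offset = 159
Weekday index = (2 + 159) mod 7 = 0 -> Monday
Weekend days: Saturday, Sunday

No


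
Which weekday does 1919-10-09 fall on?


Date: October 9, 1919
Anchor: Jan 1, 1919. With p = 1919 - 1 = 1918: (p + p//4 - p//100 + p//400) mod 7 = (1918 + 479 - 19 + 4) mod 7 = 2382 mod 7 = 2 -> Wednesday (Mon=0 ... Sun=6)
Days before October (Jan-Sep): 273; offset = 273 + 9 - 1 = 281
Weekday index = (2 + 281) mod 7 = 3

Day of the week: Thursday


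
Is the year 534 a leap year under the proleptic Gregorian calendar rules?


Gregorian leap year rule: divisible by 4, but not by 100, unless also by 400.
534 is not divisible by 4 -> not a leap year

No


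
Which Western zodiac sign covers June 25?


Date: June 25
Conventional tropical zodiac dates: Cancer from June 21 onward; Leo starts July 23
June 25 falls within the Cancer range

Cancer


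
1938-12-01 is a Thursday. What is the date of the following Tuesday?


Current: Thursday
Target: Tuesday
Days ahead: 5

Next Tuesday: 1938-12-06


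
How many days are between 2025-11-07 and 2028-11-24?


From 2025-11-07 to 2028-11-24
2025-11-07: days before November = 31 + 28 + 31 + 30 + 31 + 30 + 31 + 31 + 30 + 31 = 304 (2025 is not a leap year); day of year = 304 + 7 = 311
2028-11-24: days before November = 31 + 29 + 31 + 30 + 31 + 30 + 31 + 31 + 30 + 31 = 305 (2028 is a leap year); day of year = 305 + 24 = 329
Rest of 2025: 365 - 311 = 54
Full years 2026 (365), 2027 (365): 730
Total = 54 + 730 + 329 = 1113

1113 days


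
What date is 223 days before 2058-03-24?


Start: 2058-03-24, subtract 223 days
Back 24 days from March 24 reaches February 28, 2058 -> 199 left
February 2058 has 28 days -> back to January 31, 2058 -> 171 left
January 2058 has 31 days -> back to December 31, 2057 -> 140 left
December 2057 has 31 days -> back to November 30, 2057 -> 109 left
November 2057 has 30 days -> back to October 31, 2057 -> 79 left
October 2057 has 31 days -> back to September 30, 2057 -> 48 left
September 2057 has 30 days -> back to August 31, 2057 -> 18 left
August 2057: 31 - 18 = 13 -> lands on August 13

Result: 2057-08-13


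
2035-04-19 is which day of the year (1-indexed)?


Date: April 19, 2035
Days in months 1 through 3: 90
Plus 19 days in April

Day of year: 109


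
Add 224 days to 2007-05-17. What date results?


Start: 2007-05-17, add 224 days
May 2007 has 31 days: 31 - 17 = 14 days to May 31 -> 210 left
June 2007 has 30 days -> 180 left
July 2007 has 31 days -> 149 left
August 2007 has 31 days -> 118 left
September 2007 has 30 days -> 88 left
October 2007 has 31 days -> 57 left
November 2007 has 30 days -> 27 left
December 2007: 27 <= 31 -> lands on December 27

Result: 2007-12-27


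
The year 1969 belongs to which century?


Century = (year - 1) // 100 + 1
= (1969 - 1) // 100 + 1
= 1968 // 100 + 1
= 19 + 1

20th century


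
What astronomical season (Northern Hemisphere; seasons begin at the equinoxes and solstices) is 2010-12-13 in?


Date: December 13
Astronomical Autumn (approx.; exact equinox/solstice day varies by year): September 22 to December 20
December 13 falls within the Autumn window

Autumn


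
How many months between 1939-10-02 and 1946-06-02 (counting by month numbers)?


From October 1939 to June 1946
7 years * 12 = 84 months, minus 4 months = 80

80 months


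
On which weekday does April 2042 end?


April 2042 has 30 days
Anchor: Jan 1, 2042. With p = 2042 - 1 = 2041: (p + p//4 - p//100 + p//400) mod 7 = (2041 + 510 - 20 + 5) mod 7 = 2536 mod 7 = 2 -> Wednesday (Mon=0 ... Sun=6)
Days before April (Jan-Mar): 90; April 1 index = (2 + 90) mod 7 = 1 -> Tuesday
Last day offset: 30 - 1 = 29 days
Weekday index = (1 + 29) mod 7 = 2

Wednesday, April 30


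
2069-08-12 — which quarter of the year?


Month: August (month 8)
Q1: Jan-Mar, Q2: Apr-Jun, Q3: Jul-Sep, Q4: Oct-Dec

Q3


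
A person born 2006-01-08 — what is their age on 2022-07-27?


Birth: 2006-01-08
Reference: 2022-07-27
Year difference: 2022 - 2006 = 16

16 years old


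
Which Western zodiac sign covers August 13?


Date: August 13
Conventional tropical zodiac dates: Leo from July 23 onward; Virgo starts August 23
August 13 falls within the Leo range

Leo


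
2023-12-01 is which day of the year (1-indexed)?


Date: December 1, 2023
Days in months 1 through 11: 334
Plus 1 days in December

Day of year: 335


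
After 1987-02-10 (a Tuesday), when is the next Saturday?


Current: Tuesday
Target: Saturday
Days ahead: 4

Next Saturday: 1987-02-14


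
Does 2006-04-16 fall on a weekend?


Anchor: Jan 1, 2006. With p = 2006 - 1 = 2005: (p + p//4 - p//100 + p//400) mod 7 = (2005 + 501 - 20 + 5) mod 7 = 2491 mod 7 = 6 -> Sunday (Mon=0 ... Sun=6)
Day of year: 106; offset = 105
Weekday index = (6 + 105) mod 7 = 6 -> Sunday
Weekend days: Saturday, Sunday

Yes


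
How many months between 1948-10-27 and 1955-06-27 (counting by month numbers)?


From October 1948 to June 1955
7 years * 12 = 84 months, minus 4 months = 80

80 months


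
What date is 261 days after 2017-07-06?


Start: 2017-07-06, add 261 days
July 2017 has 31 days: 31 - 6 = 25 days to July 31 -> 236 left
August 2017 has 31 days -> 205 left
September 2017 has 30 days -> 175 left
October 2017 has 31 days -> 144 left
November 2017 has 30 days -> 114 left
December 2017 has 31 days -> 83 left
January 2018 has 31 days -> 52 left
February 2018 has 28 days -> 24 left
March 2018: 24 <= 31 -> lands on March 24

Result: 2018-03-24


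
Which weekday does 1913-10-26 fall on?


Date: October 26, 1913
Anchor: Jan 1, 1913. With p = 1913 - 1 = 1912: (p + p//4 - p//100 + p//400) mod 7 = (1912 + 478 - 19 + 4) mod 7 = 2375 mod 7 = 2 -> Wednesday (Mon=0 ... Sun=6)
Days before October (Jan-Sep): 273; offset = 273 + 26 - 1 = 298
Weekday index = (2 + 298) mod 7 = 6

Day of the week: Sunday


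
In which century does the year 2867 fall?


Century = (year - 1) // 100 + 1
= (2867 - 1) // 100 + 1
= 2866 // 100 + 1
= 28 + 1

29th century


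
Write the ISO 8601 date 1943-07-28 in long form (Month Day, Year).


ISO 1943-07-28 parses as year=1943, month=07, day=28
Month 7 -> July

July 28, 1943


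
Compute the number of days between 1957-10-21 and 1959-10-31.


From 1957-10-21 to 1959-10-31
1957-10-21: days before October = 31 + 28 + 31 + 30 + 31 + 30 + 31 + 31 + 30 = 273 (1957 is not a leap year); day of year = 273 + 21 = 294
1959-10-31: days before October = 31 + 28 + 31 + 30 + 31 + 30 + 31 + 31 + 30 = 273 (1959 is not a leap year); day of year = 273 + 31 = 304
Rest of 1957: 365 - 294 = 71
Full years 1958 (365): 365
Total = 71 + 365 + 304 = 740

740 days


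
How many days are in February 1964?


February 1964 (leap year: yes)

29 days


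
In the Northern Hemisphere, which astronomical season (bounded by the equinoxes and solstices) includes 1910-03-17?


Date: March 17
Astronomical Winter (approx.; exact equinox/solstice day varies by year): December 21 to March 19
March 17 falls within the Winter window

Winter


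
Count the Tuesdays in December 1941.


December 1941 has 31 days
Anchor: Jan 1, 1941. With p = 1941 - 1 = 1940: (p + p//4 - p//100 + p//400) mod 7 = (1940 + 485 - 19 + 4) mod 7 = 2410 mod 7 = 2 -> Wednesday (Mon=0 ... Sun=6)
Days before December (Jan-Nov): 334; December 1 index = (2 + 334) mod 7 = 0 -> Monday
First Tuesday is December 2
Tuesdays: 2, 9, 16, 23, 30

5 Tuesdays


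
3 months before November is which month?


November is month 11
11 - 3 = 8

August


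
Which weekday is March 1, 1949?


Target: March 1, 1949
Anchor: Jan 1, 1949. With p = 1949 - 1 = 1948: (p + p//4 - p//100 + p//400) mod 7 = (1948 + 487 - 19 + 4) mod 7 = 2420 mod 7 = 5 -> Saturday (Mon=0 ... Sun=6)
Days before March (Jan-Feb): 59 days
Weekday index = (5 + 59) mod 7 = 1

Tuesday


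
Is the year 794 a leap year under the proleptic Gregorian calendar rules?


Gregorian leap year rule: divisible by 4, but not by 100, unless also by 400.
794 is not divisible by 4 -> not a leap year

No


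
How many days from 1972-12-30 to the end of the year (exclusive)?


Day of year: 365 of 366
Remaining = 366 - 365

1 day


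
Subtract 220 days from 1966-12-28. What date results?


Start: 1966-12-28, subtract 220 days
Back 28 days from December 28 reaches November 30, 1966 -> 192 left
November 1966 has 30 days -> back to October 31, 1966 -> 162 left
October 1966 has 31 days -> back to September 30, 1966 -> 131 left
September 1966 has 30 days -> back to August 31, 1966 -> 101 left
August 1966 has 31 days -> back to July 31, 1966 -> 70 left
July 1966 has 31 days -> back to June 30, 1966 -> 39 left
June 1966 has 30 days -> back to May 31, 1966 -> 9 left
May 1966: 31 - 9 = 22 -> lands on May 22

Result: 1966-05-22


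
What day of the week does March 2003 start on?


Target: March 1, 2003
Anchor: Jan 1, 2003. With p = 2003 - 1 = 2002: (p + p//4 - p//100 + p//400) mod 7 = (2002 + 500 - 20 + 5) mod 7 = 2487 mod 7 = 2 -> Wednesday (Mon=0 ... Sun=6)
Days before March (Jan-Feb): 59 days
Weekday index = (2 + 59) mod 7 = 5

Saturday


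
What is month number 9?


Month 9 of 12

September


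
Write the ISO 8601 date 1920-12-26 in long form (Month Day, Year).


ISO 1920-12-26 parses as year=1920, month=12, day=26
Month 12 -> December

December 26, 1920


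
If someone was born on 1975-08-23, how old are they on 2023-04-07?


Birth: 1975-08-23
Reference: 2023-04-07
Year difference: 2023 - 1975 = 48
Birthday not yet reached in 2023, subtract 1

47 years old


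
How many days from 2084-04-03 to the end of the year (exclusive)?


Day of year: 94 of 366
Remaining = 366 - 94

272 days


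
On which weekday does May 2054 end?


May 2054 has 31 days
Anchor: Jan 1, 2054. With p = 2054 - 1 = 2053: (p + p//4 - p//100 + p//400) mod 7 = (2053 + 513 - 20 + 5) mod 7 = 2551 mod 7 = 3 -> Thursday (Mon=0 ... Sun=6)
Days before May (Jan-Apr): 120; May 1 index = (3 + 120) mod 7 = 4 -> Friday
Last day offset: 31 - 1 = 30 days
Weekday index = (4 + 30) mod 7 = 6

Sunday, May 31


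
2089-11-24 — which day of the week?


Date: November 24, 2089
Anchor: Jan 1, 2089. With p = 2089 - 1 = 2088: (p + p//4 - p//100 + p//400) mod 7 = (2088 + 522 - 20 + 5) mod 7 = 2595 mod 7 = 5 -> Saturday (Mon=0 ... Sun=6)
Days before November (Jan-Oct): 304; offset = 304 + 24 - 1 = 327
Weekday index = (5 + 327) mod 7 = 3

Day of the week: Thursday


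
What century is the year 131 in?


Century = (year - 1) // 100 + 1
= (131 - 1) // 100 + 1
= 130 // 100 + 1
= 1 + 1

2nd century


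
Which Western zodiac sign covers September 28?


Date: September 28
Conventional tropical zodiac dates: Libra from September 23 onward; Scorpio starts October 23
September 28 falls within the Libra range

Libra


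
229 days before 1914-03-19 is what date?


Start: 1914-03-19, subtract 229 days
Back 19 days from March 19 reaches February 28, 1914 -> 210 left
February 1914 has 28 days -> back to January 31, 1914 -> 182 left
January 1914 has 31 days -> back to December 31, 1913 -> 151 left
December 1913 has 31 days -> back to November 30, 1913 -> 120 left
November 1913 has 30 days -> back to October 31, 1913 -> 90 left
October 1913 has 31 days -> back to September 30, 1913 -> 59 left
September 1913 has 30 days -> back to August 31, 1913 -> 29 left
August 1913: 31 - 29 = 2 -> lands on August 2

Result: 1913-08-02


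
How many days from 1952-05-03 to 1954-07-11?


From 1952-05-03 to 1954-07-11
1952-05-03: days before May = 31 + 29 + 31 + 30 = 121 (1952 is a leap year); day of year = 121 + 3 = 124
1954-07-11: days before July = 31 + 28 + 31 + 30 + 31 + 30 = 181 (1954 is not a leap year); day of year = 181 + 11 = 192
Rest of 1952: 366 - 124 = 242
Full years 1953 (365): 365
Total = 242 + 365 + 192 = 799

799 days


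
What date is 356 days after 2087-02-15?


Start: 2087-02-15, add 356 days
February 2087 has 28 days: 28 - 15 = 13 days to February 28 -> 343 left
March 2087 has 31 days -> 312 left
April 2087 has 30 days -> 282 left
May 2087 has 31 days -> 251 left
June 2087 has 30 days -> 221 left
July 2087 has 31 days -> 190 left
August 2087 has 31 days -> 159 left
September 2087 has 30 days -> 129 left
October 2087 has 31 days -> 98 left
November 2087 has 30 days -> 68 left
December 2087 has 31 days -> 37 left
January 2088 has 31 days -> 6 left
February 2088: 6 <= 29 -> lands on February 6

Result: 2088-02-06


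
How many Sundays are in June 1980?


June 1980 has 30 days
Anchor: Jan 1, 1980. With p = 1980 - 1 = 1979: (p + p//4 - p//100 + p//400) mod 7 = (1979 + 494 - 19 + 4) mod 7 = 2458 mod 7 = 1 -> Tuesday (Mon=0 ... Sun=6)
Days before June (Jan-May): 152; June 1 index = (1 + 152) mod 7 = 6 -> Sunday
First Sunday is June 1
Sundays: 1, 8, 15, 22, 29

5 Sundays


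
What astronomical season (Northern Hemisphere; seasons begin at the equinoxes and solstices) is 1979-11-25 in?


Date: November 25
Astronomical Autumn (approx.; exact equinox/solstice day varies by year): September 22 to December 20
November 25 falls within the Autumn window

Autumn


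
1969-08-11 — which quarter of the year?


Month: August (month 8)
Q1: Jan-Mar, Q2: Apr-Jun, Q3: Jul-Sep, Q4: Oct-Dec

Q3


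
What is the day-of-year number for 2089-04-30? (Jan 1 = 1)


Date: April 30, 2089
Days in months 1 through 3: 90
Plus 30 days in April

Day of year: 120


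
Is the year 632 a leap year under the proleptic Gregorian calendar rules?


Gregorian leap year rule: divisible by 4, but not by 100, unless also by 400.
632 is divisible by 4 but not 100 -> leap year

Yes


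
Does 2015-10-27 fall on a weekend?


Anchor: Jan 1, 2015. With p = 2015 - 1 = 2014: (p + p//4 - p//100 + p//400) mod 7 = (2014 + 503 - 20 + 5) mod 7 = 2502 mod 7 = 3 -> Thursday (Mon=0 ... Sun=6)
Day of year: 300; offset = 299
Weekday index = (3 + 299) mod 7 = 1 -> Tuesday
Weekend days: Saturday, Sunday

No


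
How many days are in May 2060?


May 2060

31 days


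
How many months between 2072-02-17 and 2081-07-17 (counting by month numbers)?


From February 2072 to July 2081
9 years * 12 = 108 months, plus 5 months = 113

113 months


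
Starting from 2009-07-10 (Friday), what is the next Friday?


Current: Friday
Target: Friday
Days ahead: 7

Next Friday: 2009-07-17


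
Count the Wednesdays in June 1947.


June 1947 has 30 days
Anchor: Jan 1, 1947. With p = 1947 - 1 = 1946: (p + p//4 - p//100 + p//400) mod 7 = (1946 + 486 - 19 + 4) mod 7 = 2417 mod 7 = 2 -> Wednesday (Mon=0 ... Sun=6)
Days before June (Jan-May): 151; June 1 index = (2 + 151) mod 7 = 6 -> Sunday
First Wednesday is June 4
Wednesdays: 4, 11, 18, 25

4 Wednesdays


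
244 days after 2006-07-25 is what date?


Start: 2006-07-25, add 244 days
July 2006 has 31 days: 31 - 25 = 6 days to July 31 -> 238 left
August 2006 has 31 days -> 207 left
September 2006 has 30 days -> 177 left
October 2006 has 31 days -> 146 left
November 2006 has 30 days -> 116 left
December 2006 has 31 days -> 85 left
January 2007 has 31 days -> 54 left
February 2007 has 28 days -> 26 left
March 2007: 26 <= 31 -> lands on March 26

Result: 2007-03-26


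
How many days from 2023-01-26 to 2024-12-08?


From 2023-01-26 to 2024-12-08
2023-01-26: day of year = 26
2024-12-08: days before December = 31 + 29 + 31 + 30 + 31 + 30 + 31 + 31 + 30 + 31 + 30 = 335 (2024 is a leap year); day of year = 335 + 8 = 343
Rest of 2023: 365 - 26 = 339
Total = 339 + 343 = 682

682 days


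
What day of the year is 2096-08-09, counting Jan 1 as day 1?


Date: August 9, 2096
Days in months 1 through 7: 213
Plus 9 days in August

Day of year: 222


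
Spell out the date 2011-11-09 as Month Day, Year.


ISO 2011-11-09 parses as year=2011, month=11, day=09
Month 11 -> November

November 9, 2011


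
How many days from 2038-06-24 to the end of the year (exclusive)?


Day of year: 175 of 365
Remaining = 365 - 175

190 days


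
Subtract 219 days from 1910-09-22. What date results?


Start: 1910-09-22, subtract 219 days
Back 22 days from September 22 reaches August 31, 1910 -> 197 left
August 1910 has 31 days -> back to July 31, 1910 -> 166 left
July 1910 has 31 days -> back to June 30, 1910 -> 135 left
June 1910 has 30 days -> back to May 31, 1910 -> 105 left
May 1910 has 31 days -> back to April 30, 1910 -> 74 left
April 1910 has 30 days -> back to March 31, 1910 -> 44 left
March 1910 has 31 days -> back to February 28, 1910 -> 13 left
February 1910: 28 - 13 = 15 -> lands on February 15

Result: 1910-02-15


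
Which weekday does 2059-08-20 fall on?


Date: August 20, 2059
Anchor: Jan 1, 2059. With p = 2059 - 1 = 2058: (p + p//4 - p//100 + p//400) mod 7 = (2058 + 514 - 20 + 5) mod 7 = 2557 mod 7 = 2 -> Wednesday (Mon=0 ... Sun=6)
Days before August (Jan-Jul): 212; offset = 212 + 20 - 1 = 231
Weekday index = (2 + 231) mod 7 = 2

Day of the week: Wednesday


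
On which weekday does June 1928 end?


June 1928 has 30 days
Anchor: Jan 1, 1928. With p = 1928 - 1 = 1927: (p + p//4 - p//100 + p//400) mod 7 = (1927 + 481 - 19 + 4) mod 7 = 2393 mod 7 = 6 -> Sunday (Mon=0 ... Sun=6)
Days before June (Jan-May): 152; June 1 index = (6 + 152) mod 7 = 4 -> Friday
Last day offset: 30 - 1 = 29 days
Weekday index = (4 + 29) mod 7 = 5

Saturday, June 30


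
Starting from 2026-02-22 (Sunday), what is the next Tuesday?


Current: Sunday
Target: Tuesday
Days ahead: 2

Next Tuesday: 2026-02-24


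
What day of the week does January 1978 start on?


Target: January 1, 1978
Anchor: Jan 1, 1978. With p = 1978 - 1 = 1977: (p + p//4 - p//100 + p//400) mod 7 = (1977 + 494 - 19 + 4) mod 7 = 2456 mod 7 = 6 -> Sunday (Mon=0 ... Sun=6)
Offset from anchor: 0 days
Weekday index = (6 + 0) mod 7 = 6

Sunday


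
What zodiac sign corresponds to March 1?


Date: March 1
Conventional tropical zodiac dates: Pisces from February 19 onward; Aries starts March 21
March 1 falls within the Pisces range

Pisces


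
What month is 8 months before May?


May is month 5
5 - 8 = -3; wrap: -3 + 12 = 9

September


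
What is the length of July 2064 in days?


July 2064

31 days


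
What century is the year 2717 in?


Century = (year - 1) // 100 + 1
= (2717 - 1) // 100 + 1
= 2716 // 100 + 1
= 27 + 1

28th century


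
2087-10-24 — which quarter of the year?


Month: October (month 10)
Q1: Jan-Mar, Q2: Apr-Jun, Q3: Jul-Sep, Q4: Oct-Dec

Q4


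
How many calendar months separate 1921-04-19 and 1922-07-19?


From April 1921 to July 1922
1 year * 12 = 12 months, plus 3 months = 15

15 months


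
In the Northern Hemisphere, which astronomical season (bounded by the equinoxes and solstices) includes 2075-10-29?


Date: October 29
Astronomical Autumn (approx.; exact equinox/solstice day varies by year): September 22 to December 20
October 29 falls within the Autumn window

Autumn


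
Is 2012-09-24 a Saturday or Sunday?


Anchor: Jan 1, 2012. With p = 2012 - 1 = 2011: (p + p//4 - p//100 + p//400) mod 7 = (2011 + 502 - 20 + 5) mod 7 = 2498 mod 7 = 6 -> Sunday (Mon=0 ... Sun=6)
Day of year: 268; offset = 267
Weekday index = (6 + 267) mod 7 = 0 -> Monday
Weekend days: Saturday, Sunday

No


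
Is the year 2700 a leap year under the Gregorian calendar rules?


Gregorian leap year rule: divisible by 4, but not by 100, unless also by 400.
2700 is divisible by 100 but not 400 -> not a leap year

No


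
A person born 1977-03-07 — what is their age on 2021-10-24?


Birth: 1977-03-07
Reference: 2021-10-24
Year difference: 2021 - 1977 = 44

44 years old


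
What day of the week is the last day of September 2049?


September 2049 has 30 days
Anchor: Jan 1, 2049. With p = 2049 - 1 = 2048: (p + p//4 - p//100 + p//400) mod 7 = (2048 + 512 - 20 + 5) mod 7 = 2545 mod 7 = 4 -> Friday (Mon=0 ... Sun=6)
Days before September (Jan-Aug): 243; September 1 index = (4 + 243) mod 7 = 2 -> Wednesday
Last day offset: 30 - 1 = 29 days
Weekday index = (2 + 29) mod 7 = 3

Thursday, September 30


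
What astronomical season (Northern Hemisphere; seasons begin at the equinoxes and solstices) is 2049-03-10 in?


Date: March 10
Astronomical Winter (approx.; exact equinox/solstice day varies by year): December 21 to March 19
March 10 falls within the Winter window

Winter


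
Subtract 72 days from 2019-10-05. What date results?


Start: 2019-10-05, subtract 72 days
Back 5 days from October 5 reaches September 30, 2019 -> 67 left
September 2019 has 30 days -> back to August 31, 2019 -> 37 left
August 2019 has 31 days -> back to July 31, 2019 -> 6 left
July 2019: 31 - 6 = 25 -> lands on July 25

Result: 2019-07-25


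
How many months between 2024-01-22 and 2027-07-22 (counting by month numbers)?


From January 2024 to July 2027
3 years * 12 = 36 months, plus 6 months = 42

42 months


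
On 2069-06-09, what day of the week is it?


Date: June 9, 2069
Anchor: Jan 1, 2069. With p = 2069 - 1 = 2068: (p + p//4 - p//100 + p//400) mod 7 = (2068 + 517 - 20 + 5) mod 7 = 2570 mod 7 = 1 -> Tuesday (Mon=0 ... Sun=6)
Days before June (Jan-May): 151; offset = 151 + 9 - 1 = 159
Weekday index = (1 + 159) mod 7 = 6

Day of the week: Sunday


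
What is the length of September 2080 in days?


September 2080

30 days


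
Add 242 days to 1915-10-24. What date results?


Start: 1915-10-24, add 242 days
October 1915 has 31 days: 31 - 24 = 7 days to October 31 -> 235 left
November 1915 has 30 days -> 205 left
December 1915 has 31 days -> 174 left
January 1916 has 31 days -> 143 left
February 1916 has 29 days -> 114 left
March 1916 has 31 days -> 83 left
April 1916 has 30 days -> 53 left
May 1916 has 31 days -> 22 left
June 1916: 22 <= 30 -> lands on June 22

Result: 1916-06-22


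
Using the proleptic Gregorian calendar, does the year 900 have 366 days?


Gregorian leap year rule: divisible by 4, but not by 100, unless also by 400.
900 is divisible by 100 but not 400 -> not a leap year

No


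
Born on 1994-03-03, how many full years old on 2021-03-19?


Birth: 1994-03-03
Reference: 2021-03-19
Year difference: 2021 - 1994 = 27

27 years old


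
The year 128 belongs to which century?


Century = (year - 1) // 100 + 1
= (128 - 1) // 100 + 1
= 127 // 100 + 1
= 1 + 1

2nd century


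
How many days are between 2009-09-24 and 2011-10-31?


From 2009-09-24 to 2011-10-31
2009-09-24: days before September = 31 + 28 + 31 + 30 + 31 + 30 + 31 + 31 = 243 (2009 is not a leap year); day of year = 243 + 24 = 267
2011-10-31: days before October = 31 + 28 + 31 + 30 + 31 + 30 + 31 + 31 + 30 = 273 (2011 is not a leap year); day of year = 273 + 31 = 304
Rest of 2009: 365 - 267 = 98
Full years 2010 (365): 365
Total = 98 + 365 + 304 = 767

767 days


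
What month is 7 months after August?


August is month 8
8 + 7 = 15; wrap: 15 - 12 = 3

March


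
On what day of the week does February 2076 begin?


Target: February 1, 2076
Anchor: Jan 1, 2076. With p = 2076 - 1 = 2075: (p + p//4 - p//100 + p//400) mod 7 = (2075 + 518 - 20 + 5) mod 7 = 2578 mod 7 = 2 -> Wednesday (Mon=0 ... Sun=6)
Days before February (Jan): 31 days
Weekday index = (2 + 31) mod 7 = 5

Saturday


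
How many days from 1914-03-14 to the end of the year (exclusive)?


Day of year: 73 of 365
Remaining = 365 - 73

292 days


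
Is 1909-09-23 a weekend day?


Anchor: Jan 1, 1909. With p = 1909 - 1 = 1908: (p + p//4 - p//100 + p//400) mod 7 = (1908 + 477 - 19 + 4) mod 7 = 2370 mod 7 = 4 -> Friday (Mon=0 ... Sun=6)
Day of year: 266; offset = 265
Weekday index = (4 + 265) mod 7 = 3 -> Thursday
Weekend days: Saturday, Sunday

No


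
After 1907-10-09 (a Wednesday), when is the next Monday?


Current: Wednesday
Target: Monday
Days ahead: 5

Next Monday: 1907-10-14


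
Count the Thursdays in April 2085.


April 2085 has 30 days
Anchor: Jan 1, 2085. With p = 2085 - 1 = 2084: (p + p//4 - p//100 + p//400) mod 7 = (2084 + 521 - 20 + 5) mod 7 = 2590 mod 7 = 0 -> Monday (Mon=0 ... Sun=6)
Days before April (Jan-Mar): 90; April 1 index = (0 + 90) mod 7 = 6 -> Sunday
First Thursday is April 5
Thursdays: 5, 12, 19, 26

4 Thursdays


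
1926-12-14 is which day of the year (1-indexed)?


Date: December 14, 1926
Days in months 1 through 11: 334
Plus 14 days in December

Day of year: 348


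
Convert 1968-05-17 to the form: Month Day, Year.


ISO 1968-05-17 parses as year=1968, month=05, day=17
Month 5 -> May

May 17, 1968


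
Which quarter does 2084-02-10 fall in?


Month: February (month 2)
Q1: Jan-Mar, Q2: Apr-Jun, Q3: Jul-Sep, Q4: Oct-Dec

Q1


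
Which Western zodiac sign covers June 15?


Date: June 15
Conventional tropical zodiac dates: Gemini from May 21 onward; Cancer starts June 21
June 15 falls within the Gemini range

Gemini


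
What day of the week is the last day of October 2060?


October 2060 has 31 days
Anchor: Jan 1, 2060. With p = 2060 - 1 = 2059: (p + p//4 - p//100 + p//400) mod 7 = (2059 + 514 - 20 + 5) mod 7 = 2558 mod 7 = 3 -> Thursday (Mon=0 ... Sun=6)
Days before October (Jan-Sep): 274; October 1 index = (3 + 274) mod 7 = 4 -> Friday
Last day offset: 31 - 1 = 30 days
Weekday index = (4 + 30) mod 7 = 6

Sunday, October 31


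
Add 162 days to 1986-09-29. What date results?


Start: 1986-09-29, add 162 days
September 1986 has 30 days: 30 - 29 = 1 day to September 30 -> 161 left
October 1986 has 31 days -> 130 left
November 1986 has 30 days -> 100 left
December 1986 has 31 days -> 69 left
January 1987 has 31 days -> 38 left
February 1987 has 28 days -> 10 left
March 1987: 10 <= 31 -> lands on March 10

Result: 1987-03-10


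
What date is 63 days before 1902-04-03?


Start: 1902-04-03, subtract 63 days
Back 3 days from April 3 reaches March 31, 1902 -> 60 left
March 1902 has 31 days -> back to February 28, 1902 -> 29 left
February 1902 has 28 days -> back to January 31, 1902 -> 1 left
January 1902: 31 - 1 = 30 -> lands on January 30

Result: 1902-01-30


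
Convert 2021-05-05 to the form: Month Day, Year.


ISO 2021-05-05 parses as year=2021, month=05, day=05
Month 5 -> May

May 5, 2021


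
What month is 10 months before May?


May is month 5
5 - 10 = -5; wrap: -5 + 12 = 7

July


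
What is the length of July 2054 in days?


July 2054

31 days


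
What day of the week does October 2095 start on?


Target: October 1, 2095
Anchor: Jan 1, 2095. With p = 2095 - 1 = 2094: (p + p//4 - p//100 + p//400) mod 7 = (2094 + 523 - 20 + 5) mod 7 = 2602 mod 7 = 5 -> Saturday (Mon=0 ... Sun=6)
Days before October (Jan-Sep): 273 days
Weekday index = (5 + 273) mod 7 = 5

Saturday


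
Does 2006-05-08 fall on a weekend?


Anchor: Jan 1, 2006. With p = 2006 - 1 = 2005: (p + p//4 - p//100 + p//400) mod 7 = (2005 + 501 - 20 + 5) mod 7 = 2491 mod 7 = 6 -> Sunday (Mon=0 ... Sun=6)
Day of year: 128; offset = 127
Weekday index = (6 + 127) mod 7 = 0 -> Monday
Weekend days: Saturday, Sunday

No


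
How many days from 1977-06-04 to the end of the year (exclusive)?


Day of year: 155 of 365
Remaining = 365 - 155

210 days


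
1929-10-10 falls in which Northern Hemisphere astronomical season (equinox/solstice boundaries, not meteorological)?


Date: October 10
Astronomical Autumn (approx.; exact equinox/solstice day varies by year): September 22 to December 20
October 10 falls within the Autumn window

Autumn


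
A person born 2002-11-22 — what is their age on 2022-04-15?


Birth: 2002-11-22
Reference: 2022-04-15
Year difference: 2022 - 2002 = 20
Birthday not yet reached in 2022, subtract 1

19 years old


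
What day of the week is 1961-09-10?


Date: September 10, 1961
Anchor: Jan 1, 1961. With p = 1961 - 1 = 1960: (p + p//4 - p//100 + p//400) mod 7 = (1960 + 490 - 19 + 4) mod 7 = 2435 mod 7 = 6 -> Sunday (Mon=0 ... Sun=6)
Days before September (Jan-Aug): 243; offset = 243 + 10 - 1 = 252
Weekday index = (6 + 252) mod 7 = 6

Day of the week: Sunday


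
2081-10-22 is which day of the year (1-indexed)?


Date: October 22, 2081
Days in months 1 through 9: 273
Plus 22 days in October

Day of year: 295


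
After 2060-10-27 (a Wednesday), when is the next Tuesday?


Current: Wednesday
Target: Tuesday
Days ahead: 6

Next Tuesday: 2060-11-02


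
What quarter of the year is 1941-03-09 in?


Month: March (month 3)
Q1: Jan-Mar, Q2: Apr-Jun, Q3: Jul-Sep, Q4: Oct-Dec

Q1


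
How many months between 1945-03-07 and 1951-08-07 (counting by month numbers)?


From March 1945 to August 1951
6 years * 12 = 72 months, plus 5 months = 77

77 months


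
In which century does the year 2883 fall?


Century = (year - 1) // 100 + 1
= (2883 - 1) // 100 + 1
= 2882 // 100 + 1
= 28 + 1

29th century


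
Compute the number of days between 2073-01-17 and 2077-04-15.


From 2073-01-17 to 2077-04-15
2073-01-17: day of year = 17
2077-04-15: days before April = 31 + 28 + 31 = 90 (2077 is not a leap year); day of year = 90 + 15 = 105
Rest of 2073: 365 - 17 = 348
Full years 2074 (365), 2075 (365), 2076 (366): 1096
Total = 348 + 1096 + 105 = 1549

1549 days


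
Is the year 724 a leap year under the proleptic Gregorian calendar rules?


Gregorian leap year rule: divisible by 4, but not by 100, unless also by 400.
724 is divisible by 4 but not 100 -> leap year

Yes


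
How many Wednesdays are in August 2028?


August 2028 has 31 days
Anchor: Jan 1, 2028. With p = 2028 - 1 = 2027: (p + p//4 - p//100 + p//400) mod 7 = (2027 + 506 - 20 + 5) mod 7 = 2518 mod 7 = 5 -> Saturday (Mon=0 ... Sun=6)
Days before August (Jan-Jul): 213; August 1 index = (5 + 213) mod 7 = 1 -> Tuesday
First Wednesday is August 2
Wednesdays: 2, 9, 16, 23, 30

5 Wednesdays


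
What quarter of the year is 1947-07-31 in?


Month: July (month 7)
Q1: Jan-Mar, Q2: Apr-Jun, Q3: Jul-Sep, Q4: Oct-Dec

Q3
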